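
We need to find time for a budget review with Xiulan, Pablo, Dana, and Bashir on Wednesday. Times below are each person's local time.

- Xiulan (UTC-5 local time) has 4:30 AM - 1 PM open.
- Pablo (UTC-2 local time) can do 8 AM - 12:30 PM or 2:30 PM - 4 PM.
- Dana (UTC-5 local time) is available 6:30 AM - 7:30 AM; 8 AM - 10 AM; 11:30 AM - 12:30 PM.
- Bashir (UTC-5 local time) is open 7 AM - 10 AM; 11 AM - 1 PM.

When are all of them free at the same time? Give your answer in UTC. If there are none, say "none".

12:00-12:30, 13:00-14:30, 16:30-17:30

Xiulan in UTC: 09:30-18:00 (add 5h to convert from UTC-5).
Pablo in UTC: 10:00-14:30, 16:30-18:00 (add 2h to convert from UTC-2).
Dana in UTC: 11:30-12:30, 13:00-15:00, 16:30-17:30 (add 5h to convert from UTC-5).
Bashir in UTC: 12:00-15:00, 16:00-18:00 (add 5h to convert from UTC-5).
Xiulan ∩ Pablo: 10:00-14:30, 16:30-18:00.
Xiulan ∩ Pablo ∩ Dana: 11:30-12:30, 13:00-14:30, 16:30-17:30.
Xiulan ∩ Pablo ∩ Dana ∩ Bashir: 12:00-12:30, 13:00-14:30, 16:30-17:30.
So the common availability across everyone is 12:00-12:30, 13:00-14:30, 16:30-17:30.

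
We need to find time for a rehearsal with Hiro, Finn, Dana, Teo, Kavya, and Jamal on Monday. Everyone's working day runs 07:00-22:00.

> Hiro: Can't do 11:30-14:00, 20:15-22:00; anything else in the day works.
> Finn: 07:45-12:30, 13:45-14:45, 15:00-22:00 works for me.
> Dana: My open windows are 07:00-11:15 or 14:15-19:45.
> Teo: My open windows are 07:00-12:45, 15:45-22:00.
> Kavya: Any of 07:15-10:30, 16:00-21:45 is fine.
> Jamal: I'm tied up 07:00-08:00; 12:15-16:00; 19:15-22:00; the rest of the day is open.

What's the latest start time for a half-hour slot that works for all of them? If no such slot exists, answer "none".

Hiro free: 07:00-11:30, 14:00-20:15 (invert busy blocks within the working day).
Finn free: 07:45-12:30, 13:45-14:45, 15:00-22:00.
Dana free: 07:00-11:15, 14:15-19:45.
Teo free: 07:00-12:45, 15:45-22:00.
Kavya free: 07:15-10:30, 16:00-21:45.
Jamal free: 08:00-12:15, 16:00-19:15 (invert busy blocks within the working day).
Hiro ∩ Finn: 07:45-11:30, 14:00-14:45, 15:00-20:15.
Hiro ∩ Finn ∩ Dana: 07:45-11:15, 14:15-14:45, 15:00-19:45.
Hiro ∩ Finn ∩ Dana ∩ Teo: 07:45-11:15, 15:45-19:45.
Hiro ∩ Finn ∩ Dana ∩ Teo ∩ Kavya: 07:45-10:30, 16:00-19:45.
Hiro ∩ Finn ∩ Dana ∩ Teo ∩ Kavya ∩ Jamal: 08:00-10:30, 16:00-19:15.
The last common window of at least 30 minutes is 16:00-19:15; a 30-minute meeting can start as late as 18:45 and still end by 19:15.

18:45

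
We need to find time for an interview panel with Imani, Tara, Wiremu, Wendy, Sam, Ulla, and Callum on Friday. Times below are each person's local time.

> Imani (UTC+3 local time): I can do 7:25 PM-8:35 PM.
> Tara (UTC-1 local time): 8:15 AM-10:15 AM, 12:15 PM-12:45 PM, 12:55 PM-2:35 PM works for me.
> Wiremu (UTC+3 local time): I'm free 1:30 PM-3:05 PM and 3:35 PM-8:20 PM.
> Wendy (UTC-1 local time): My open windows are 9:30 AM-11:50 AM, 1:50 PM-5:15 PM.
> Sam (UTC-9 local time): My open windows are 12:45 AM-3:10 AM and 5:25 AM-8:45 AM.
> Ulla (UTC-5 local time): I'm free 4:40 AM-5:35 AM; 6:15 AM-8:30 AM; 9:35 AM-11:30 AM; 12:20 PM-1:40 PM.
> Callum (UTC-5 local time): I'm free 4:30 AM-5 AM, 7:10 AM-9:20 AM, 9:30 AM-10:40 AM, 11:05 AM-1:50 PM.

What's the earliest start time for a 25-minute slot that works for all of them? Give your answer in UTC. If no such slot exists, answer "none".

none

Imani in UTC: 16:25-17:35 (subtract 3h to convert from UTC+3).
Tara in UTC: 09:15-11:15, 13:15-13:45, 13:55-15:35 (add 1h to convert from UTC-1).
Wiremu in UTC: 10:30-12:05, 12:35-17:20 (subtract 3h to convert from UTC+3).
Wendy in UTC: 10:30-12:50, 14:50-18:15 (add 1h to convert from UTC-1).
Sam in UTC: 09:45-12:10, 14:25-17:45 (add 9h to convert from UTC-9).
Ulla in UTC: 09:40-10:35, 11:15-13:30, 14:35-16:30, 17:20-18:40 (add 5h to convert from UTC-5).
Callum in UTC: 09:30-10:00, 12:10-14:20, 14:30-15:40, 16:05-18:50 (add 5h to convert from UTC-5).
Imani ∩ Tara: ∅.
Imani ∩ Tara ∩ Wiremu: ∅.
Imani ∩ Tara ∩ Wiremu ∩ Wendy: ∅.
Imani ∩ Tara ∩ Wiremu ∩ Wendy ∩ Sam: ∅.
Imani ∩ Tara ∩ Wiremu ∩ Wendy ∩ Sam ∩ Ulla: ∅.
Imani ∩ Tara ∩ Wiremu ∩ Wendy ∩ Sam ∩ Ulla ∩ Callum: ∅.
There is no time when everyone is free.
No common window is at least 25 minutes long.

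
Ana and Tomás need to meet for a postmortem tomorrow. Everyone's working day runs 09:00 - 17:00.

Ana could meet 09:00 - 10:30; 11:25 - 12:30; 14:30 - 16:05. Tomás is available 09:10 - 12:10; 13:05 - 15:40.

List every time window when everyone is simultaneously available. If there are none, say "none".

09:10-10:30, 11:25-12:10, 14:30-15:40

Ana ∩ Tomás: 09:10-10:30, 11:25-12:10, 14:30-15:40.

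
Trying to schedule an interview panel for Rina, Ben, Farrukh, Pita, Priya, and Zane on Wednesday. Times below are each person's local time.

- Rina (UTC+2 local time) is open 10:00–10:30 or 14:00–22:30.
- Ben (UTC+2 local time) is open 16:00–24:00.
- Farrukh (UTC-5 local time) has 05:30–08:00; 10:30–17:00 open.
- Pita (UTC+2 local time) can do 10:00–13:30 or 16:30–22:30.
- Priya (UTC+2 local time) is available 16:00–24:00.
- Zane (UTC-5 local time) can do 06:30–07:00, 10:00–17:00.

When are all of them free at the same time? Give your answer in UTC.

Rina in UTC: 08:00-08:30, 12:00-20:30 (subtract 2h to convert from UTC+2).
Ben in UTC: 14:00-22:00 (subtract 2h to convert from UTC+2).
Farrukh in UTC: 10:30-13:00, 15:30-22:00 (add 5h to convert from UTC-5).
Pita in UTC: 08:00-11:30, 14:30-20:30 (subtract 2h to convert from UTC+2).
Priya in UTC: 14:00-22:00 (subtract 2h to convert from UTC+2).
Zane in UTC: 11:30-12:00, 15:00-22:00 (add 5h to convert from UTC-5).
Rina ∩ Ben: 14:00-20:30.
Rina ∩ Ben ∩ Farrukh: 15:30-20:30.
Rina ∩ Ben ∩ Farrukh ∩ Pita: 15:30-20:30.
Rina ∩ Ben ∩ Farrukh ∩ Pita ∩ Priya: 15:30-20:30.
Rina ∩ Ben ∩ Farrukh ∩ Pita ∩ Priya ∩ Zane: 15:30-20:30.

15:30-20:30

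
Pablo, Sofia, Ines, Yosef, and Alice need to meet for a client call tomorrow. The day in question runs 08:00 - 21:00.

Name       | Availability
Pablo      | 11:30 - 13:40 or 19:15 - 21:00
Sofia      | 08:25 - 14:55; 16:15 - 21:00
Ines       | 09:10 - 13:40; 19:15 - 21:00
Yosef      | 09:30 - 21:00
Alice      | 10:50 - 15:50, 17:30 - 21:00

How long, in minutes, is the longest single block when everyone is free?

Pablo ∩ Sofia: 11:30-13:40, 19:15-21:00.
Pablo ∩ Sofia ∩ Ines: 11:30-13:40, 19:15-21:00.
Pablo ∩ Sofia ∩ Ines ∩ Yosef: 11:30-13:40, 19:15-21:00.
Pablo ∩ Sofia ∩ Ines ∩ Yosef ∩ Alice: 11:30-13:40, 19:15-21:00.
So the common availability across everyone is 11:30-13:40, 19:15-21:00.
The longest is 11:30-13:40 at 130 minutes.

130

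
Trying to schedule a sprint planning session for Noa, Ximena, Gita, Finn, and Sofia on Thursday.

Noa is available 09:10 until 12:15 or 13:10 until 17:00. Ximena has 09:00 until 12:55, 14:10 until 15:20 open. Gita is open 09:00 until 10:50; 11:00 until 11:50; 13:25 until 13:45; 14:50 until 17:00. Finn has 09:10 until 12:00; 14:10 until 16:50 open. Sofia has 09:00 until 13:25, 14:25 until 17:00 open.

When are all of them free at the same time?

Noa ∩ Ximena: 09:10-12:15, 14:10-15:20.
Noa ∩ Ximena ∩ Gita: 09:10-10:50, 11:00-11:50, 14:50-15:20.
Noa ∩ Ximena ∩ Gita ∩ Finn: 09:10-10:50, 11:00-11:50, 14:50-15:20.
Noa ∩ Ximena ∩ Gita ∩ Finn ∩ Sofia: 09:10-10:50, 11:00-11:50, 14:50-15:20.

09:10-10:50, 11:00-11:50, 14:50-15:20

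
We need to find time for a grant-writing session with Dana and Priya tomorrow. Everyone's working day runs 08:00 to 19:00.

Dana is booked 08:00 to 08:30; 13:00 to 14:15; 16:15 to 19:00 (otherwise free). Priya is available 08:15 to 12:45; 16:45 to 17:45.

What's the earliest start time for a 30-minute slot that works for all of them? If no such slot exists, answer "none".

08:30

Dana free: 08:30-13:00, 14:15-16:15 (invert busy blocks within the working day).
Priya free: 08:15-12:45, 16:45-17:45.
Dana ∩ Priya: 08:30-12:45.
Those are the intersection windows.
The first common window of at least 30 minutes is 08:30-12:45, so the earliest start is 08:30.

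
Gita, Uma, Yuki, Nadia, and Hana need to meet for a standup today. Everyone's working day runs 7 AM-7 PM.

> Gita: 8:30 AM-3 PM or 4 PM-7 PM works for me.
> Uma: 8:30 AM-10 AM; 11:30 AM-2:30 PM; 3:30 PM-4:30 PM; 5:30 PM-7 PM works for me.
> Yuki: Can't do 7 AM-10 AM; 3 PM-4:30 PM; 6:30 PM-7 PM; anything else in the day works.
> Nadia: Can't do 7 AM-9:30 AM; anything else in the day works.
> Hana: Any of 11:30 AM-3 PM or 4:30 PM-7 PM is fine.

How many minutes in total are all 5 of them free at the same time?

Gita free: 08:30-15:00, 16:00-19:00.
Uma free: 08:30-10:00, 11:30-14:30, 15:30-16:30, 17:30-19:00.
Yuki free: 10:00-15:00, 16:30-18:30 (invert busy blocks within the working day).
Nadia free: 09:30-19:00 (invert busy blocks within the working day).
Hana free: 11:30-15:00, 16:30-19:00.
Gita ∩ Uma: 08:30-10:00, 11:30-14:30, 16:00-16:30, 17:30-19:00.
Gita ∩ Uma ∩ Yuki: 11:30-14:30, 17:30-18:30.
Gita ∩ Uma ∩ Yuki ∩ Nadia: 11:30-14:30, 17:30-18:30.
Gita ∩ Uma ∩ Yuki ∩ Nadia ∩ Hana: 11:30-14:30, 17:30-18:30.
Summing the common windows: 180 + 60 = 240 minutes.

240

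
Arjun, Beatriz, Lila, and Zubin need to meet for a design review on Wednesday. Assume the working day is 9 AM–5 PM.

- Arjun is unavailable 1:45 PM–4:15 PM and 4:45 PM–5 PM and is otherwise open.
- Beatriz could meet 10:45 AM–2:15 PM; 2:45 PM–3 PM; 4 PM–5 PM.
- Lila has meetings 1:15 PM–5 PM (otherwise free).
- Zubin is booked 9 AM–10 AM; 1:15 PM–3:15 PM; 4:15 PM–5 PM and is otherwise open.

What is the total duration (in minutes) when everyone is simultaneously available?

Arjun free: 09:00-13:45, 16:15-16:45 (invert busy blocks within the working day).
Beatriz free: 10:45-14:15, 14:45-15:00, 16:00-17:00.
Lila free: 09:00-13:15 (invert busy blocks within the working day).
Zubin free: 10:00-13:15, 15:15-16:15 (invert busy blocks within the working day).
Arjun ∩ Beatriz: 10:45-13:45, 16:15-16:45.
Arjun ∩ Beatriz ∩ Lila: 10:45-13:15.
Arjun ∩ Beatriz ∩ Lila ∩ Zubin: 10:45-13:15.
That's a single block of 150 minutes.

150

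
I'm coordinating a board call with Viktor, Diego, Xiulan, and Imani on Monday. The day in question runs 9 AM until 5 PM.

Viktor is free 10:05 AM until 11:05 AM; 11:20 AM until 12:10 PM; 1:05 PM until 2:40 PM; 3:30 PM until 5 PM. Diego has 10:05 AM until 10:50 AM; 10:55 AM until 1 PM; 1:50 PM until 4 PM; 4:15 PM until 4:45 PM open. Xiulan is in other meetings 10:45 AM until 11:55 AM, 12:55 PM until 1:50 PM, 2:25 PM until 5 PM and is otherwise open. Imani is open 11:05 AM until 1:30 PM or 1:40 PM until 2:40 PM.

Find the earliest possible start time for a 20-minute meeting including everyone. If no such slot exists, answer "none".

Viktor free: 10:05-11:05, 11:20-12:10, 13:05-14:40, 15:30-17:00.
Diego free: 10:05-10:50, 10:55-13:00, 13:50-16:00, 16:15-16:45.
Xiulan free: 09:00-10:45, 11:55-12:55, 13:50-14:25 (invert busy blocks within the working day).
Imani free: 11:05-13:30, 13:40-14:40.
Viktor ∩ Diego: 10:05-10:50, 10:55-11:05, 11:20-12:10, 13:50-14:40, 15:30-16:00, 16:15-16:45.
Viktor ∩ Diego ∩ Xiulan: 10:05-10:45, 11:55-12:10, 13:50-14:25.
Viktor ∩ Diego ∩ Xiulan ∩ Imani: 11:55-12:10, 13:50-14:25.
The first common window of at least 20 minutes is 13:50-14:25, so the earliest start is 13:50.

13:50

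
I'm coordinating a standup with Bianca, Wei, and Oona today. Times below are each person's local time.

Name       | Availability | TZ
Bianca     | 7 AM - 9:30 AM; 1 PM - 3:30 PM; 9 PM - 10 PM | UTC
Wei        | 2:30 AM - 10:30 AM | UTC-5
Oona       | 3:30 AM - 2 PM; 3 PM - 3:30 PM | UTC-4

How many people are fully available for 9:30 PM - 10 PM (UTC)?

Bianca in UTC: 07:00-09:30, 13:00-15:30, 21:00-22:00.
Wei in UTC: 07:30-15:30 (add 5h to convert from UTC-5).
Oona in UTC: 07:30-18:00, 19:00-19:30 (add 4h to convert from UTC-4).
Bianca can make the full 21:30-22:00 slot — that's 1.

1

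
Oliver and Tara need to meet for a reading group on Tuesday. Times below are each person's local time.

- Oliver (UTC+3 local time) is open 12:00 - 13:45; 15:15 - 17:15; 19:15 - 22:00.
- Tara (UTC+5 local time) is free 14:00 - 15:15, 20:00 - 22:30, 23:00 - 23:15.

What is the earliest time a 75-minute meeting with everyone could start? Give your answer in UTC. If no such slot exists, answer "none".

09:00

Oliver in UTC: 09:00-10:45, 12:15-14:15, 16:15-19:00 (subtract 3h to convert from UTC+3).
Tara in UTC: 09:00-10:15, 15:00-17:30, 18:00-18:15 (subtract 5h to convert from UTC+5).
Oliver ∩ Tara: 09:00-10:15, 16:15-17:30, 18:00-18:15.
The first common window of at least 75 minutes is 09:00-10:15, so the earliest start is 09:00.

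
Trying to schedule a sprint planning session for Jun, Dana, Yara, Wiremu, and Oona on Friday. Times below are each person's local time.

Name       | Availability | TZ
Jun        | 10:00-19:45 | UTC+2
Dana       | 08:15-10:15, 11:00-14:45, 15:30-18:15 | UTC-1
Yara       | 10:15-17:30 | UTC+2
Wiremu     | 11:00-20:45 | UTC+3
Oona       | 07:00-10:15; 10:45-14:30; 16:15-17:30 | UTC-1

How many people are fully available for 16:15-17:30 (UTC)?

Jun in UTC: 08:00-17:45 (subtract 2h to convert from UTC+2).
Dana in UTC: 09:15-11:15, 12:00-15:45, 16:30-19:15 (add 1h to convert from UTC-1).
Yara in UTC: 08:15-15:30 (subtract 2h to convert from UTC+2).
Wiremu in UTC: 08:00-17:45 (subtract 3h to convert from UTC+3).
Oona in UTC: 08:00-11:15, 11:45-15:30, 17:15-18:30 (add 1h to convert from UTC-1).
Jun and Wiremu can make the full 16:15-17:30 slot — that's 2.

2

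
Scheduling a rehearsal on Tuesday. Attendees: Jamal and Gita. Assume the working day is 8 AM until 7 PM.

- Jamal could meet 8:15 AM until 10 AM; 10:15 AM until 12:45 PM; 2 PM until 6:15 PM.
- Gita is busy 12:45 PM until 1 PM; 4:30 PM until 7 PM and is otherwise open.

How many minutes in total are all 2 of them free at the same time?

405

Jamal free: 08:15-10:00, 10:15-12:45, 14:00-18:15.
Gita free: 08:00-12:45, 13:00-16:30 (invert busy blocks within the working day).
Jamal ∩ Gita: 08:15-10:00, 10:15-12:45, 14:00-16:30.
Summing the common windows: 105 + 150 + 150 = 405 minutes.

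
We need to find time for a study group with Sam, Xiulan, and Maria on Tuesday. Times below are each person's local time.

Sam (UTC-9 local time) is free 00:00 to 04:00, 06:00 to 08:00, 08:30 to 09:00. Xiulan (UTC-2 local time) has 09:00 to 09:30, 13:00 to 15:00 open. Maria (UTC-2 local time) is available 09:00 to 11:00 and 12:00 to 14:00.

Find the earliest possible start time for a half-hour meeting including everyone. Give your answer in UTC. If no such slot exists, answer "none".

Sam in UTC: 09:00-13:00, 15:00-17:00, 17:30-18:00 (add 9h to convert from UTC-9).
Xiulan in UTC: 11:00-11:30, 15:00-17:00 (add 2h to convert from UTC-2).
Maria in UTC: 11:00-13:00, 14:00-16:00 (add 2h to convert from UTC-2).
Sam ∩ Xiulan: 11:00-11:30, 15:00-17:00.
Sam ∩ Xiulan ∩ Maria: 11:00-11:30, 15:00-16:00.
So the common availability across everyone is 11:00-11:30, 15:00-16:00.
The first common window of at least 30 minutes is 11:00-11:30, so the earliest start is 11:00.

11:00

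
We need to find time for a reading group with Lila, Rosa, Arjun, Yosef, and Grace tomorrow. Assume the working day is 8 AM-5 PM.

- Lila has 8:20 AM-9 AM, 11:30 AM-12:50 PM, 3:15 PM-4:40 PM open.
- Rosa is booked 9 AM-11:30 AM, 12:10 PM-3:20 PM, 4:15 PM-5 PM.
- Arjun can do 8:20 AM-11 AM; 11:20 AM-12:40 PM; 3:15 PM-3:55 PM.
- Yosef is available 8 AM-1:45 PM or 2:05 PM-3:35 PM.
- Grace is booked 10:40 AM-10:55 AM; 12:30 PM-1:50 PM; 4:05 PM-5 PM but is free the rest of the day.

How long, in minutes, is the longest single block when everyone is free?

40

Lila free: 08:20-09:00, 11:30-12:50, 15:15-16:40.
Rosa free: 08:00-09:00, 11:30-12:10, 15:20-16:15 (invert busy blocks within the working day).
Arjun free: 08:20-11:00, 11:20-12:40, 15:15-15:55.
Yosef free: 08:00-13:45, 14:05-15:35.
Grace free: 08:00-10:40, 10:55-12:30, 13:50-16:05 (invert busy blocks within the working day).
Lila ∩ Rosa: 08:20-09:00, 11:30-12:10, 15:20-16:15.
Lila ∩ Rosa ∩ Arjun: 08:20-09:00, 11:30-12:10, 15:20-15:55.
Lila ∩ Rosa ∩ Arjun ∩ Yosef: 08:20-09:00, 11:30-12:10, 15:20-15:35.
Lila ∩ Rosa ∩ Arjun ∩ Yosef ∩ Grace: 08:20-09:00, 11:30-12:10, 15:20-15:35.
Those are the intersection windows.
The longest is 08:20-09:00 at 40 minutes.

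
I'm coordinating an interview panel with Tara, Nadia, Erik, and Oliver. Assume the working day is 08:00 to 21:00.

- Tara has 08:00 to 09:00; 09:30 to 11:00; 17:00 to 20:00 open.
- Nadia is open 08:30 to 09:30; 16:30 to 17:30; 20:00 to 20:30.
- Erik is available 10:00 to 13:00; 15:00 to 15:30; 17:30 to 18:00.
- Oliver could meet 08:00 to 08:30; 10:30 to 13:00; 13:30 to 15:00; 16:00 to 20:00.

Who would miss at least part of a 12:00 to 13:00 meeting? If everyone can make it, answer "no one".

Tara: not fully free for 12:00-13:00. Nadia: not fully free for 12:00-13:00. Erik: free for 12:00-13:00. Oliver: free for 12:00-13:00.

Nadia, Tara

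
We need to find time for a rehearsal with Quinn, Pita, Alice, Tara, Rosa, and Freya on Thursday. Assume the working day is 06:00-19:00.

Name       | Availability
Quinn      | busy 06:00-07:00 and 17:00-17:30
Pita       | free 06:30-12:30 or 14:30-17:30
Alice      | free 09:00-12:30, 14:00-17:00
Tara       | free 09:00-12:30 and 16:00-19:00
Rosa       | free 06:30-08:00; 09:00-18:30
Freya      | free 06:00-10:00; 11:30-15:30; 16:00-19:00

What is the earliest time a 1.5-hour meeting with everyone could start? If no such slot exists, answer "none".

none

Quinn free: 07:00-17:00, 17:30-19:00 (invert busy blocks within the working day).
Pita free: 06:30-12:30, 14:30-17:30.
Alice free: 09:00-12:30, 14:00-17:00.
Tara free: 09:00-12:30, 16:00-19:00.
Rosa free: 06:30-08:00, 09:00-18:30.
Freya free: 06:00-10:00, 11:30-15:30, 16:00-19:00.
Quinn ∩ Pita: 07:00-12:30, 14:30-17:00.
Quinn ∩ Pita ∩ Alice: 09:00-12:30, 14:30-17:00.
Quinn ∩ Pita ∩ Alice ∩ Tara: 09:00-12:30, 16:00-17:00.
Quinn ∩ Pita ∩ Alice ∩ Tara ∩ Rosa: 09:00-12:30, 16:00-17:00.
Quinn ∩ Pita ∩ Alice ∩ Tara ∩ Rosa ∩ Freya: 09:00-10:00, 11:30-12:30, 16:00-17:00.
So the common availability across everyone is 09:00-10:00, 11:30-12:30, 16:00-17:00.
No common window is at least 90 minutes long.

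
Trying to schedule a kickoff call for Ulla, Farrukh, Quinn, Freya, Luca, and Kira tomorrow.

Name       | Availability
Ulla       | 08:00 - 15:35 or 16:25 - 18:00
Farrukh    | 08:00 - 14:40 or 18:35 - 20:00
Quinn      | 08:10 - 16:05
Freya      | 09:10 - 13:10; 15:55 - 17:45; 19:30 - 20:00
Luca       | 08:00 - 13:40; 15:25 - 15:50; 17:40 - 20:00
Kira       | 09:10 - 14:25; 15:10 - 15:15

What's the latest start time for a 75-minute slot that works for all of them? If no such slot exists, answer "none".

Ulla ∩ Farrukh: 08:00-14:40.
Ulla ∩ Farrukh ∩ Quinn: 08:10-14:40.
Ulla ∩ Farrukh ∩ Quinn ∩ Freya: 09:10-13:10.
Ulla ∩ Farrukh ∩ Quinn ∩ Freya ∩ Luca: 09:10-13:10.
Ulla ∩ Farrukh ∩ Quinn ∩ Freya ∩ Luca ∩ Kira: 09:10-13:10.
The last common window of at least 75 minutes is 09:10-13:10; a 75-minute meeting can start as late as 11:55 and still end by 13:10.

11:55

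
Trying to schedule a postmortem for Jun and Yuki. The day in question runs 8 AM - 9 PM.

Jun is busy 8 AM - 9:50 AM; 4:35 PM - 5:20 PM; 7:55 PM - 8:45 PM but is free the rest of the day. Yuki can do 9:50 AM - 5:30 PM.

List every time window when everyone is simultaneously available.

Jun free: 09:50-16:35, 17:20-19:55, 20:45-21:00 (invert busy blocks within the working day).
Yuki free: 09:50-17:30.
Jun ∩ Yuki: 09:50-16:35, 17:20-17:30.

09:50-16:35, 17:20-17:30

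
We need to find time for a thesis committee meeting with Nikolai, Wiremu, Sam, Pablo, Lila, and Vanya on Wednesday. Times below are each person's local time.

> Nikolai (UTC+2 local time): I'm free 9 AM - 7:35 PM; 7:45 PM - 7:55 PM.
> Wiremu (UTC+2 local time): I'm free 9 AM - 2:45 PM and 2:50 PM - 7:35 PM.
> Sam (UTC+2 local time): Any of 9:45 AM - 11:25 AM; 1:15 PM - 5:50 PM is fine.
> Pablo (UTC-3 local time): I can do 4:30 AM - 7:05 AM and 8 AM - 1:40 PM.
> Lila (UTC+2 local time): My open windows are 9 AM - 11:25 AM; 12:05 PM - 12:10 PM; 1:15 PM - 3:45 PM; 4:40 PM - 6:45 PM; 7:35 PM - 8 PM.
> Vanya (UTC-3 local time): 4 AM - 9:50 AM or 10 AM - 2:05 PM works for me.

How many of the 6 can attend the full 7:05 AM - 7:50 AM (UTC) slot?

Nikolai in UTC: 07:00-17:35, 17:45-17:55 (subtract 2h to convert from UTC+2).
Wiremu in UTC: 07:00-12:45, 12:50-17:35 (subtract 2h to convert from UTC+2).
Sam in UTC: 07:45-09:25, 11:15-15:50 (subtract 2h to convert from UTC+2).
Pablo in UTC: 07:30-10:05, 11:00-16:40 (add 3h to convert from UTC-3).
Lila in UTC: 07:00-09:25, 10:05-10:10, 11:15-13:45, 14:40-16:45, 17:35-18:00 (subtract 2h to convert from UTC+2).
Vanya in UTC: 07:00-12:50, 13:00-17:05 (add 3h to convert from UTC-3).
Nikolai, Wiremu, Lila, and Vanya can make the full 07:05-07:50 slot — that's 4.

4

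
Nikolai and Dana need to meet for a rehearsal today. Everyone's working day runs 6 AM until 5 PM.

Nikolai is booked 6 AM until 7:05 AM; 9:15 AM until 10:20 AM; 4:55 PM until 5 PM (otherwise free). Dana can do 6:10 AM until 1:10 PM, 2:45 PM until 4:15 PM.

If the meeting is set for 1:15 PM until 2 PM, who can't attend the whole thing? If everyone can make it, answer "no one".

Dana

Nikolai free: 07:05-09:15, 10:20-16:55 (invert busy blocks within the working day).
Dana free: 06:10-13:10, 14:45-16:15.
Nikolai: free for 13:15-14:00. Dana: not fully free for 13:15-14:00.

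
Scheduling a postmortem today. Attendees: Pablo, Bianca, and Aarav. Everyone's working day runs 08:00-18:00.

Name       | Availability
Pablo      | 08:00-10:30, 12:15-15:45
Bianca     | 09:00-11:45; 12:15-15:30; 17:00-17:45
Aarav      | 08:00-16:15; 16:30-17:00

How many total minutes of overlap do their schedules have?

Pablo ∩ Bianca: 09:00-10:30, 12:15-15:30.
Pablo ∩ Bianca ∩ Aarav: 09:00-10:30, 12:15-15:30.
Those are the intersection windows.
Summing the common windows: 90 + 195 = 285 minutes.

285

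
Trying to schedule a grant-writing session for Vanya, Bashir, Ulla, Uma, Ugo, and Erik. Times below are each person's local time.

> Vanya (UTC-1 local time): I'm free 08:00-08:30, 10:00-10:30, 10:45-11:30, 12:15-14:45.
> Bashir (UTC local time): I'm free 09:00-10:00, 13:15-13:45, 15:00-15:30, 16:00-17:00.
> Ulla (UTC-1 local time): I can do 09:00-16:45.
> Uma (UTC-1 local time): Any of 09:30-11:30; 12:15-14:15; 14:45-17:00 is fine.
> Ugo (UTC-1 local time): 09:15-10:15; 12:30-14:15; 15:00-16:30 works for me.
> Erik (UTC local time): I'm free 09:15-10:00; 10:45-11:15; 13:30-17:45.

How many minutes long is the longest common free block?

Vanya in UTC: 09:00-09:30, 11:00-11:30, 11:45-12:30, 13:15-15:45 (add 1h to convert from UTC-1).
Bashir in UTC: 09:00-10:00, 13:15-13:45, 15:00-15:30, 16:00-17:00.
Ulla in UTC: 10:00-17:45 (add 1h to convert from UTC-1).
Uma in UTC: 10:30-12:30, 13:15-15:15, 15:45-18:00 (add 1h to convert from UTC-1).
Ugo in UTC: 10:15-11:15, 13:30-15:15, 16:00-17:30 (add 1h to convert from UTC-1).
Erik in UTC: 09:15-10:00, 10:45-11:15, 13:30-17:45.
Vanya ∩ Bashir: 09:00-09:30, 13:15-13:45, 15:00-15:30.
Vanya ∩ Bashir ∩ Ulla: 13:15-13:45, 15:00-15:30.
Vanya ∩ Bashir ∩ Ulla ∩ Uma: 13:15-13:45, 15:00-15:15.
Vanya ∩ Bashir ∩ Ulla ∩ Uma ∩ Ugo: 13:30-13:45, 15:00-15:15.
Vanya ∩ Bashir ∩ Ulla ∩ Uma ∩ Ugo ∩ Erik: 13:30-13:45, 15:00-15:15.
The longest is 13:30-13:45 at 15 minutes.

15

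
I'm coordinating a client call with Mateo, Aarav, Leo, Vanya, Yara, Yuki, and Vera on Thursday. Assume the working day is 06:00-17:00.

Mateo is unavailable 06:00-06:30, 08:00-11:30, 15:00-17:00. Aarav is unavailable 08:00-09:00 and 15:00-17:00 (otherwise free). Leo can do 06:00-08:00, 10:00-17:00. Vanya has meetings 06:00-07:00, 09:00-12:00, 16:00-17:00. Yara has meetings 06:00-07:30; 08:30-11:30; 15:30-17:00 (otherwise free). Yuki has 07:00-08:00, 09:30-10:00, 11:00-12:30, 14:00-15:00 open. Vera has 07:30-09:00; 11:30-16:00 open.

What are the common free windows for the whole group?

07:30-08:00, 12:00-12:30, 14:00-15:00

Mateo free: 06:30-08:00, 11:30-15:00 (invert busy blocks within the working day).
Aarav free: 06:00-08:00, 09:00-15:00 (invert busy blocks within the working day).
Leo free: 06:00-08:00, 10:00-17:00.
Vanya free: 07:00-09:00, 12:00-16:00 (invert busy blocks within the working day).
Yara free: 07:30-08:30, 11:30-15:30 (invert busy blocks within the working day).
Yuki free: 07:00-08:00, 09:30-10:00, 11:00-12:30, 14:00-15:00.
Vera free: 07:30-09:00, 11:30-16:00.
Mateo ∩ Aarav: 06:30-08:00, 11:30-15:00.
Mateo ∩ Aarav ∩ Leo: 06:30-08:00, 11:30-15:00.
Mateo ∩ Aarav ∩ Leo ∩ Vanya: 07:00-08:00, 12:00-15:00.
Mateo ∩ Aarav ∩ Leo ∩ Vanya ∩ Yara: 07:30-08:00, 12:00-15:00.
Mateo ∩ Aarav ∩ Leo ∩ Vanya ∩ Yara ∩ Yuki: 07:30-08:00, 12:00-12:30, 14:00-15:00.
Mateo ∩ Aarav ∩ Leo ∩ Vanya ∩ Yara ∩ Yuki ∩ Vera: 07:30-08:00, 12:00-12:30, 14:00-15:00.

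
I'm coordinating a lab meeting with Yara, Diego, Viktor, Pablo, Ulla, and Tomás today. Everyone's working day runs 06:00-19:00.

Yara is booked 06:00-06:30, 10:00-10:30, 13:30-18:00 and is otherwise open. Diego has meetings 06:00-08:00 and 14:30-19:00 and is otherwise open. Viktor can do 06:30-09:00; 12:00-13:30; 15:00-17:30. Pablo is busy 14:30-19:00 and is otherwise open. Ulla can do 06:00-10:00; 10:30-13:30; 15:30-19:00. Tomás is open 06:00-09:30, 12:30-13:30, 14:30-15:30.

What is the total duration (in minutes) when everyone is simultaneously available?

120

Yara free: 06:30-10:00, 10:30-13:30, 18:00-19:00 (invert busy blocks within the working day).
Diego free: 08:00-14:30 (invert busy blocks within the working day).
Viktor free: 06:30-09:00, 12:00-13:30, 15:00-17:30.
Pablo free: 06:00-14:30 (invert busy blocks within the working day).
Ulla free: 06:00-10:00, 10:30-13:30, 15:30-19:00.
Tomás free: 06:00-09:30, 12:30-13:30, 14:30-15:30.
Yara ∩ Diego: 08:00-10:00, 10:30-13:30.
Yara ∩ Diego ∩ Viktor: 08:00-09:00, 12:00-13:30.
Yara ∩ Diego ∩ Viktor ∩ Pablo: 08:00-09:00, 12:00-13:30.
Yara ∩ Diego ∩ Viktor ∩ Pablo ∩ Ulla: 08:00-09:00, 12:00-13:30.
Yara ∩ Diego ∩ Viktor ∩ Pablo ∩ Ulla ∩ Tomás: 08:00-09:00, 12:30-13:30.
Summing the common windows: 60 + 60 = 120 minutes.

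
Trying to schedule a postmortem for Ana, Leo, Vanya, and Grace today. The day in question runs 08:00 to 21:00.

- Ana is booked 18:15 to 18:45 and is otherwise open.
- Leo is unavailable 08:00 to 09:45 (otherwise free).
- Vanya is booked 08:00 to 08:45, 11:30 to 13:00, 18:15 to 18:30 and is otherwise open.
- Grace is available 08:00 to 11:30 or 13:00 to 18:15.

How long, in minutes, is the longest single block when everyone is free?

315

Ana free: 08:00-18:15, 18:45-21:00 (invert busy blocks within the working day).
Leo free: 09:45-21:00 (invert busy blocks within the working day).
Vanya free: 08:45-11:30, 13:00-18:15, 18:30-21:00 (invert busy blocks within the working day).
Grace free: 08:00-11:30, 13:00-18:15.
Ana ∩ Leo: 09:45-18:15, 18:45-21:00.
Ana ∩ Leo ∩ Vanya: 09:45-11:30, 13:00-18:15, 18:45-21:00.
Ana ∩ Leo ∩ Vanya ∩ Grace: 09:45-11:30, 13:00-18:15.
The longest is 13:00-18:15 at 315 minutes.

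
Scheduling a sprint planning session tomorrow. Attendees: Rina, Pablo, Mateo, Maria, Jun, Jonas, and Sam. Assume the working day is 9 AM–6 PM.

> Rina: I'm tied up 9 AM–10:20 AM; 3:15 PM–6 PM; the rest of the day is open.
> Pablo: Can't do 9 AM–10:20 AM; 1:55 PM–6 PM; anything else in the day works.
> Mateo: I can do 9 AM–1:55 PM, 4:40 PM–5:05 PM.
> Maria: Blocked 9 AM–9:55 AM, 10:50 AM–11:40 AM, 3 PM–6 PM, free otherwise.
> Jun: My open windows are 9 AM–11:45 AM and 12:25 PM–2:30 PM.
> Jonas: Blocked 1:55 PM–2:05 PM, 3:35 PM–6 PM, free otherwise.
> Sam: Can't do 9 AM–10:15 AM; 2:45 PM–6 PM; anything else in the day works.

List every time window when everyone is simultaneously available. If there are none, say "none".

Rina free: 10:20-15:15 (invert busy blocks within the working day).
Pablo free: 10:20-13:55 (invert busy blocks within the working day).
Mateo free: 09:00-13:55, 16:40-17:05.
Maria free: 09:55-10:50, 11:40-15:00 (invert busy blocks within the working day).
Jun free: 09:00-11:45, 12:25-14:30.
Jonas free: 09:00-13:55, 14:05-15:35 (invert busy blocks within the working day).
Sam free: 10:15-14:45 (invert busy blocks within the working day).
Rina ∩ Pablo: 10:20-13:55.
Rina ∩ Pablo ∩ Mateo: 10:20-13:55.
Rina ∩ Pablo ∩ Mateo ∩ Maria: 10:20-10:50, 11:40-13:55.
Rina ∩ Pablo ∩ Mateo ∩ Maria ∩ Jun: 10:20-10:50, 11:40-11:45, 12:25-13:55.
Rina ∩ Pablo ∩ Mateo ∩ Maria ∩ Jun ∩ Jonas: 10:20-10:50, 11:40-11:45, 12:25-13:55.
Rina ∩ Pablo ∩ Mateo ∩ Maria ∩ Jun ∩ Jonas ∩ Sam: 10:20-10:50, 11:40-11:45, 12:25-13:55.

10:20-10:50, 11:40-11:45, 12:25-13:55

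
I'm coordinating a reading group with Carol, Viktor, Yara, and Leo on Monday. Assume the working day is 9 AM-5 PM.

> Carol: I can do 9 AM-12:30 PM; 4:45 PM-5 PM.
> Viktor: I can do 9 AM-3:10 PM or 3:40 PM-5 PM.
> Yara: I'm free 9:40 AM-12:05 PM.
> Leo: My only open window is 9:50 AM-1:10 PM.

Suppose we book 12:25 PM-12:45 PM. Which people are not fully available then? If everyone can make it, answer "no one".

Carol, Yara

Carol: not fully free for 12:25-12:45. Viktor: free for 12:25-12:45. Yara: not fully free for 12:25-12:45. Leo: free for 12:25-12:45.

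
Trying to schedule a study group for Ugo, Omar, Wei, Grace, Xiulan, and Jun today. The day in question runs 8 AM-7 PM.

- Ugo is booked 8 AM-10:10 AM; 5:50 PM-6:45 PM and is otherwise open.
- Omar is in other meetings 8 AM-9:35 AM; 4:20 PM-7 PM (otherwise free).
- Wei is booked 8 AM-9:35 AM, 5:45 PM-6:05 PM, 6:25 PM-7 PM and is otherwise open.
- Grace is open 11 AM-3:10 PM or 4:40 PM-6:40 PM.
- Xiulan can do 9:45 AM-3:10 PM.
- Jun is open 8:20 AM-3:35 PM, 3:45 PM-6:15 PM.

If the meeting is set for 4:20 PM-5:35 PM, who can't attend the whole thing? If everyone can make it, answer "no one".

Ugo free: 10:10-17:50, 18:45-19:00 (invert busy blocks within the working day).
Omar free: 09:35-16:20 (invert busy blocks within the working day).
Wei free: 09:35-17:45, 18:05-18:25 (invert busy blocks within the working day).
Grace free: 11:00-15:10, 16:40-18:40.
Xiulan free: 09:45-15:10.
Jun free: 08:20-15:35, 15:45-18:15.
Ugo: free for 16:20-17:35. Omar: not fully free for 16:20-17:35. Wei: free for 16:20-17:35. Grace: not fully free for 16:20-17:35. Xiulan: not fully free for 16:20-17:35. Jun: free for 16:20-17:35.

Grace, Omar, Xiulan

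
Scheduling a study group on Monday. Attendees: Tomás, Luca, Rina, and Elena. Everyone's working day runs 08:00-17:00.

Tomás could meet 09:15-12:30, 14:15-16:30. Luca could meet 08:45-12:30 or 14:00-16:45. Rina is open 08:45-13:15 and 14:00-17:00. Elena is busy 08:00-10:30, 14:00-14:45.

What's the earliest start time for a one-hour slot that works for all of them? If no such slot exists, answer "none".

10:30

Tomás free: 09:15-12:30, 14:15-16:30.
Luca free: 08:45-12:30, 14:00-16:45.
Rina free: 08:45-13:15, 14:00-17:00.
Elena free: 10:30-14:00, 14:45-17:00 (invert busy blocks within the working day).
Tomás ∩ Luca: 09:15-12:30, 14:15-16:30.
Tomás ∩ Luca ∩ Rina: 09:15-12:30, 14:15-16:30.
Tomás ∩ Luca ∩ Rina ∩ Elena: 10:30-12:30, 14:45-16:30.
The first common window of at least 60 minutes is 10:30-12:30, so the earliest start is 10:30.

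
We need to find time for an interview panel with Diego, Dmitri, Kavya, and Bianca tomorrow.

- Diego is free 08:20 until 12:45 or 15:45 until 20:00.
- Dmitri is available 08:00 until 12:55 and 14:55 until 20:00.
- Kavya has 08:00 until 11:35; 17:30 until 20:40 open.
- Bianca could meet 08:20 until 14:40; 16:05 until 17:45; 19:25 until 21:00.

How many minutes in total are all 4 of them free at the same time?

Diego ∩ Dmitri: 08:20-12:45, 15:45-20:00.
Diego ∩ Dmitri ∩ Kavya: 08:20-11:35, 17:30-20:00.
Diego ∩ Dmitri ∩ Kavya ∩ Bianca: 08:20-11:35, 17:30-17:45, 19:25-20:00.
Summing the common windows: 195 + 15 + 35 = 245 minutes.

245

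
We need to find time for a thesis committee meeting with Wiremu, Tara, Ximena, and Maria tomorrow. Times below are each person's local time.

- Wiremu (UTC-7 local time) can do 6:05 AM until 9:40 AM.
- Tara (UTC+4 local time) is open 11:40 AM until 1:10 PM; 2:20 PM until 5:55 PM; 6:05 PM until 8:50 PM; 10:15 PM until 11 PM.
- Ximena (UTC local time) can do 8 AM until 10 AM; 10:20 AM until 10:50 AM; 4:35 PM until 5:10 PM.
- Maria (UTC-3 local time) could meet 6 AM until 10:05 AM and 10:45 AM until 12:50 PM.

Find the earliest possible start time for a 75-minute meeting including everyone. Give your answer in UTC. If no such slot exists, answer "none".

Wiremu in UTC: 13:05-16:40 (add 7h to convert from UTC-7).
Tara in UTC: 07:40-09:10, 10:20-13:55, 14:05-16:50, 18:15-19:00 (subtract 4h to convert from UTC+4).
Ximena in UTC: 08:00-10:00, 10:20-10:50, 16:35-17:10.
Maria in UTC: 09:00-13:05, 13:45-15:50 (add 3h to convert from UTC-3).
Wiremu ∩ Tara: 13:05-13:55, 14:05-16:40.
Wiremu ∩ Tara ∩ Ximena: 16:35-16:40.
Wiremu ∩ Tara ∩ Ximena ∩ Maria: ∅.
There is no time when everyone is free.
No common window is at least 75 minutes long.

none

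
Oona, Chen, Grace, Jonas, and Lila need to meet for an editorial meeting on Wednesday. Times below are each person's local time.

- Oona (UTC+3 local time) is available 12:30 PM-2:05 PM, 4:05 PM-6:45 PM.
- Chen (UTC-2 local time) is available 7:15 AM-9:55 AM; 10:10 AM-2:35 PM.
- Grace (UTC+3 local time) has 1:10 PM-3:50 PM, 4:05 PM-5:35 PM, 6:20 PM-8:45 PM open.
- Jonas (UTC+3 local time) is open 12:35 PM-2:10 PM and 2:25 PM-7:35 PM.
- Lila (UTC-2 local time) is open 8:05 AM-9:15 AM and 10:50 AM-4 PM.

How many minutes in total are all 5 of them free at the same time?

Oona in UTC: 09:30-11:05, 13:05-15:45 (subtract 3h to convert from UTC+3).
Chen in UTC: 09:15-11:55, 12:10-16:35 (add 2h to convert from UTC-2).
Grace in UTC: 10:10-12:50, 13:05-14:35, 15:20-17:45 (subtract 3h to convert from UTC+3).
Jonas in UTC: 09:35-11:10, 11:25-16:35 (subtract 3h to convert from UTC+3).
Lila in UTC: 10:05-11:15, 12:50-18:00 (add 2h to convert from UTC-2).
Oona ∩ Chen: 09:30-11:05, 13:05-15:45.
Oona ∩ Chen ∩ Grace: 10:10-11:05, 13:05-14:35, 15:20-15:45.
Oona ∩ Chen ∩ Grace ∩ Jonas: 10:10-11:05, 13:05-14:35, 15:20-15:45.
Oona ∩ Chen ∩ Grace ∩ Jonas ∩ Lila: 10:10-11:05, 13:05-14:35, 15:20-15:45.
Summing the common windows: 55 + 90 + 25 = 170 minutes.

170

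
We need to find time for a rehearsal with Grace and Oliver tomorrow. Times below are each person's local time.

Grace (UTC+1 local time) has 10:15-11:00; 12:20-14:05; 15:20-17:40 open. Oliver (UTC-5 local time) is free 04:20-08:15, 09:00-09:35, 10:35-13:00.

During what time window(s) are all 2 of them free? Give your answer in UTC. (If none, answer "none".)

Grace in UTC: 09:15-10:00, 11:20-13:05, 14:20-16:40 (subtract 1h to convert from UTC+1).
Oliver in UTC: 09:20-13:15, 14:00-14:35, 15:35-18:00 (add 5h to convert from UTC-5).
Grace ∩ Oliver: 09:20-10:00, 11:20-13:05, 14:20-14:35, 15:35-16:40.
Those are the intersection windows.

09:20-10:00, 11:20-13:05, 14:20-14:35, 15:35-16:40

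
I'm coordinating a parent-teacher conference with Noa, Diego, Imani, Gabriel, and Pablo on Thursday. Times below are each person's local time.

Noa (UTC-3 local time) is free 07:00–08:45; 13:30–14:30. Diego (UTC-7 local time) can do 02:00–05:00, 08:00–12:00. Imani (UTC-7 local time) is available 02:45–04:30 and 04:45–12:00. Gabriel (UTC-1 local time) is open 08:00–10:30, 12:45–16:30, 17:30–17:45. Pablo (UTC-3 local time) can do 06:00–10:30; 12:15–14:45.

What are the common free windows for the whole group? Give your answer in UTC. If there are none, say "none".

Noa in UTC: 10:00-11:45, 16:30-17:30 (add 3h to convert from UTC-3).
Diego in UTC: 09:00-12:00, 15:00-19:00 (add 7h to convert from UTC-7).
Imani in UTC: 09:45-11:30, 11:45-19:00 (add 7h to convert from UTC-7).
Gabriel in UTC: 09:00-11:30, 13:45-17:30, 18:30-18:45 (add 1h to convert from UTC-1).
Pablo in UTC: 09:00-13:30, 15:15-17:45 (add 3h to convert from UTC-3).
Noa ∩ Diego: 10:00-11:45, 16:30-17:30.
Noa ∩ Diego ∩ Imani: 10:00-11:30, 16:30-17:30.
Noa ∩ Diego ∩ Imani ∩ Gabriel: 10:00-11:30, 16:30-17:30.
Noa ∩ Diego ∩ Imani ∩ Gabriel ∩ Pablo: 10:00-11:30, 16:30-17:30.

10:00-11:30, 16:30-17:30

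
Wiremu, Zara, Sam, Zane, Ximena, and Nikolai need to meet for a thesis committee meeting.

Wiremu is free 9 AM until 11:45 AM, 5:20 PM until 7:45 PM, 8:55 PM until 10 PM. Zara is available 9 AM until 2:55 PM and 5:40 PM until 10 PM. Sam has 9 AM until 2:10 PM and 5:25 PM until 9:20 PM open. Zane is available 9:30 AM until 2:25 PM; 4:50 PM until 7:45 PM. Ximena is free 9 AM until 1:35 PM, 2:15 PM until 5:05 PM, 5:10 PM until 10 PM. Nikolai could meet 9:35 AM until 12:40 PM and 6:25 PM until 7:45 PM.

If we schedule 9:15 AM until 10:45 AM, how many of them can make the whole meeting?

4

Wiremu, Zara, Sam, and Ximena can make the full 09:15-10:45 slot — that's 4.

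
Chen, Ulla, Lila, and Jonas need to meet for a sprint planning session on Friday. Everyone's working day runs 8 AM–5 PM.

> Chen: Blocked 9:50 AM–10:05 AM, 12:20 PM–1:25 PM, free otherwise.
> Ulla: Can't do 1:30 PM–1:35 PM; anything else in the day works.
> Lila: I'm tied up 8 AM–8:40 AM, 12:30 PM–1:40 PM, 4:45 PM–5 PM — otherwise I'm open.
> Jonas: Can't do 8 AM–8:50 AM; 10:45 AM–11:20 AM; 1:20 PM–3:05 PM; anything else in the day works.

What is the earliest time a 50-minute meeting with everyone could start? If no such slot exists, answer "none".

08:50

Chen free: 08:00-09:50, 10:05-12:20, 13:25-17:00 (invert busy blocks within the working day).
Ulla free: 08:00-13:30, 13:35-17:00 (invert busy blocks within the working day).
Lila free: 08:40-12:30, 13:40-16:45 (invert busy blocks within the working day).
Jonas free: 08:50-10:45, 11:20-13:20, 15:05-17:00 (invert busy blocks within the working day).
Chen ∩ Ulla: 08:00-09:50, 10:05-12:20, 13:25-13:30, 13:35-17:00.
Chen ∩ Ulla ∩ Lila: 08:40-09:50, 10:05-12:20, 13:40-16:45.
Chen ∩ Ulla ∩ Lila ∩ Jonas: 08:50-09:50, 10:05-10:45, 11:20-12:20, 15:05-16:45.
Those are the intersection windows.
The first common window of at least 50 minutes is 08:50-09:50, so the earliest start is 08:50.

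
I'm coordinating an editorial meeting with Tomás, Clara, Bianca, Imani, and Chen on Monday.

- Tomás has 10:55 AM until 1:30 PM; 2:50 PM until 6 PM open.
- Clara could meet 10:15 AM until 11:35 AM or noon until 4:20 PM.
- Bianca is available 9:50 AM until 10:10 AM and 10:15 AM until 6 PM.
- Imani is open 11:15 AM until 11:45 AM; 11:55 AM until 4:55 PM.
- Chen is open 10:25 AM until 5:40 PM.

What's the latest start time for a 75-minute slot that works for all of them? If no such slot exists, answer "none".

15:05

Tomás ∩ Clara: 10:55-11:35, 12:00-13:30, 14:50-16:20.
Tomás ∩ Clara ∩ Bianca: 10:55-11:35, 12:00-13:30, 14:50-16:20.
Tomás ∩ Clara ∩ Bianca ∩ Imani: 11:15-11:35, 12:00-13:30, 14:50-16:20.
Tomás ∩ Clara ∩ Bianca ∩ Imani ∩ Chen: 11:15-11:35, 12:00-13:30, 14:50-16:20.
So the common availability across everyone is 11:15-11:35, 12:00-13:30, 14:50-16:20.
The last common window of at least 75 minutes is 14:50-16:20; a 75-minute meeting can start as late as 15:05 and still end by 16:20.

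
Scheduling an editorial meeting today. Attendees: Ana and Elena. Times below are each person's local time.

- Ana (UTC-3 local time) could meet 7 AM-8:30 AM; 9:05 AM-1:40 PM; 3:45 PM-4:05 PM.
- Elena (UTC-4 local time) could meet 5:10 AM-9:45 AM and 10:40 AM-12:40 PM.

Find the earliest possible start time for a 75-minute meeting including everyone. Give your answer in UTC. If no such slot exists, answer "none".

Ana in UTC: 10:00-11:30, 12:05-16:40, 18:45-19:05 (add 3h to convert from UTC-3).
Elena in UTC: 09:10-13:45, 14:40-16:40 (add 4h to convert from UTC-4).
Ana ∩ Elena: 10:00-11:30, 12:05-13:45, 14:40-16:40.
The first common window of at least 75 minutes is 10:00-11:30, so the earliest start is 10:00.

10:00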